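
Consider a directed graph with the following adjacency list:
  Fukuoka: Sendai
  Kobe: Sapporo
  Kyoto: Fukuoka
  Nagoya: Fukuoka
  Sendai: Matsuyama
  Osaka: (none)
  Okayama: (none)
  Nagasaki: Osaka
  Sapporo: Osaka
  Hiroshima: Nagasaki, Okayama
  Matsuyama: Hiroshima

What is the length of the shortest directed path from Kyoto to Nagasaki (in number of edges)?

5

Distance 0: Kyoto.
Distance 1: Fukuoka.
Distance 2: Sendai.
Distance 3: Matsuyama.
Distance 4: Hiroshima.
Distance 5: Nagasaki, Okayama — contains Nagasaki.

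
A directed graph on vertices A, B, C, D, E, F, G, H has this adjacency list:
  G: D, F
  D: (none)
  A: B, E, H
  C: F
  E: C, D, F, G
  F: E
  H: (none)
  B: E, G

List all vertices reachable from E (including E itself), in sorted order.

Start at E.
Its neighbours: C, D, F, G.
Nothing further is reachable.

C, D, E, F, G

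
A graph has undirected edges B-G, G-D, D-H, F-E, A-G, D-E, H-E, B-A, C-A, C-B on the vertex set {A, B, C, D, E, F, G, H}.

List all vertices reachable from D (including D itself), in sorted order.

Start at D.
Its neighbours: E, G, H.
Then their neighbours: A, B, F.
Then next layer: C.
Every vertex is now reached.

A, B, C, D, E, F, G, H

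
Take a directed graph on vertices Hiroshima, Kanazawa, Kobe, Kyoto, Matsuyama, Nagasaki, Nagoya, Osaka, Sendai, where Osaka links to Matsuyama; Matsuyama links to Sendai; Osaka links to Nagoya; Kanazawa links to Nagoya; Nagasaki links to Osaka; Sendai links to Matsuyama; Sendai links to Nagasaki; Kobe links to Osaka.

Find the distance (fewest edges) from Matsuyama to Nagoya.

4

Distance 0: Matsuyama.
Distance 1: Sendai.
Distance 2: Nagasaki.
Distance 3: Osaka.
Distance 4: Nagoya — contains Nagoya.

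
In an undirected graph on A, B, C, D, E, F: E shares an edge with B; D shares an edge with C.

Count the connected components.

From A: component {A}.
From B: component {B, E}.
From C: component {C, D}.
From F: component {F}.
That's 4 components.

4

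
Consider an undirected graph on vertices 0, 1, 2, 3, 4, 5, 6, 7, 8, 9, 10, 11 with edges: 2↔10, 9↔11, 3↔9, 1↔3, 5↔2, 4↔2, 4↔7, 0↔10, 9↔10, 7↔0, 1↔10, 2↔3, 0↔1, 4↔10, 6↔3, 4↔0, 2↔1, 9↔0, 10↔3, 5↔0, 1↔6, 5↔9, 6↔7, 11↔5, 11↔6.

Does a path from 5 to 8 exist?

No

Explore from 5.
Distance 1: reach 0, 2, 9, 11.
Distance 2: reach 1, 3, 4, 6, 7, 10.
The search is exhausted without reaching 8; it lies in a different component.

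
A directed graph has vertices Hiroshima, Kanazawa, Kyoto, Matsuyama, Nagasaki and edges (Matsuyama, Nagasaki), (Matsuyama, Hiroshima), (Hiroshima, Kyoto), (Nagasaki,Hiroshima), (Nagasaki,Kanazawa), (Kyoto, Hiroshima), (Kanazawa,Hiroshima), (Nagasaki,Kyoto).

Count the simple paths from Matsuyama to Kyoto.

4

Matsuyama→Hiroshima→Kyoto
Matsuyama→Nagasaki→Hiroshima→Kyoto
Matsuyama→Nagasaki→Kanazawa→Hiroshima→Kyoto
Matsuyama→Nagasaki→Kyoto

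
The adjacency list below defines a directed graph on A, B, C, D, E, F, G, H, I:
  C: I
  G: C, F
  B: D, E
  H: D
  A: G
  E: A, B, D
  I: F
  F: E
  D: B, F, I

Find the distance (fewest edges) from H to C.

6

Distance 0: H.
Distance 1: D.
Distance 2: B, F, I.
Distance 3: E.
Distance 4: A.
Distance 5: G.
Distance 6: C — contains C.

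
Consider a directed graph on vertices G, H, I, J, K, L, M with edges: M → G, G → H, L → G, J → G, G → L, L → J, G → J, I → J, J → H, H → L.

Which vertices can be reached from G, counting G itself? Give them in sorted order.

Start at G.
Its neighbours: H, J, L.
Nothing further is reachable.

G, H, J, L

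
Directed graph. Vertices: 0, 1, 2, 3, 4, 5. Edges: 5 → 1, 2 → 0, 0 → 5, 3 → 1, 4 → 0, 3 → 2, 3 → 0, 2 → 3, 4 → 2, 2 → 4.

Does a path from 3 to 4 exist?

Explore from 3.
Distance 1: reach 0, 1, 2.
Distance 2: reach 4, 5.
Found 4.

Yes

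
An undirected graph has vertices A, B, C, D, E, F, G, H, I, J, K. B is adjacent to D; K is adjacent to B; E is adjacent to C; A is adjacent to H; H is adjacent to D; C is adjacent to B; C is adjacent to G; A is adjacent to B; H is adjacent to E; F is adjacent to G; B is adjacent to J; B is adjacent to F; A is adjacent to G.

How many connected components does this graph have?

2

From A: component {A, B, C, D, E, F, G, H, J, K}.
From I: component {I}.
That's 2 components.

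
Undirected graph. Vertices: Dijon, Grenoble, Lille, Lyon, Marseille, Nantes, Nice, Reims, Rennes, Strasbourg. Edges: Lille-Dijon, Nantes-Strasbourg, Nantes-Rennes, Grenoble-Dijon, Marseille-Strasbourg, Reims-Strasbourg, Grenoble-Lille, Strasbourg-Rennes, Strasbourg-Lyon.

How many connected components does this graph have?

3

From Dijon: component {Dijon, Grenoble, Lille}.
From Lyon: component {Lyon, Marseille, Nantes, Reims, Rennes, Strasbourg}.
From Nice: component {Nice}.
That's 3 components.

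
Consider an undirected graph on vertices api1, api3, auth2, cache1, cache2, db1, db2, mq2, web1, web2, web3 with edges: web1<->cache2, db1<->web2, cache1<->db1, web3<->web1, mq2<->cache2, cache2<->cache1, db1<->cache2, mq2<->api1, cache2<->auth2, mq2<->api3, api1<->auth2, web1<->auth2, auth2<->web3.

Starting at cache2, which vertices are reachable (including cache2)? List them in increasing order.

api1, api3, auth2, cache1, cache2, db1, mq2, web1, web2, web3

Start at cache2.
Its neighbours: auth2, cache1, db1, mq2, web1.
Then their neighbours: api1, api3, web2, web3.
Nothing further is reachable.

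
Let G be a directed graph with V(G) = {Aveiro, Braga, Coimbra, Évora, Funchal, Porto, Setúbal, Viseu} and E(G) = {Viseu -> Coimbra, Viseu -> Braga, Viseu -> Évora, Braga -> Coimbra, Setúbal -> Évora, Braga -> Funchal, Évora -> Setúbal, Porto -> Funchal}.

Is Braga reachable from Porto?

No

Explore from Porto.
Distance 1: reach Funchal.
The search from Porto is exhausted; no directed path reaches Braga.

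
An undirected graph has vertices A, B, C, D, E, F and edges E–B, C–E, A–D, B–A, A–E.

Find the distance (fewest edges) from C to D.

Distance 0: C.
Distance 1: E.
Distance 2: A, B.
Distance 3: D — contains D.

3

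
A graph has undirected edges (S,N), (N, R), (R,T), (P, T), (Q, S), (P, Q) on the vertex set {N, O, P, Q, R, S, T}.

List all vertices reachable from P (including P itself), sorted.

Start at P.
Its neighbours: Q, T.
Then their neighbours: R, S.
Then next layer: N.
Nothing further is reachable.

N, P, Q, R, S, T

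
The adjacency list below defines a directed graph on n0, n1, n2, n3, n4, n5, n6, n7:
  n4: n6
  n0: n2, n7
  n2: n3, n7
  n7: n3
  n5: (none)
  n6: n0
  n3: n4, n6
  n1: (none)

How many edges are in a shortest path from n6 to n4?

4

Distance 0: n6.
Distance 1: n0.
Distance 2: n2, n7.
Distance 3: n3.
Distance 4: n4 — contains n4.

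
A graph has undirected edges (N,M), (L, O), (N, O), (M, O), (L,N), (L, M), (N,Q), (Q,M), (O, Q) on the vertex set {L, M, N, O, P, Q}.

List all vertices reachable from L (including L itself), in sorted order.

L, M, N, O, Q

Start at L.
Its neighbours: M, N, O.
Then their neighbours: Q.
Nothing further is reachable.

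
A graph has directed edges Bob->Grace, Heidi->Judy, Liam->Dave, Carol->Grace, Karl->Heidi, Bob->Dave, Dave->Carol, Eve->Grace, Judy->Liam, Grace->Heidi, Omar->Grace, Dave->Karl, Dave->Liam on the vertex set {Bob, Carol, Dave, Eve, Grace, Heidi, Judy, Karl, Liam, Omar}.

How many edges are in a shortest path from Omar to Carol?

6

Distance 0: Omar.
Distance 1: Grace.
Distance 2: Heidi.
Distance 3: Judy.
Distance 4: Liam.
Distance 5: Dave.
Distance 6: Carol, Karl — contains Carol.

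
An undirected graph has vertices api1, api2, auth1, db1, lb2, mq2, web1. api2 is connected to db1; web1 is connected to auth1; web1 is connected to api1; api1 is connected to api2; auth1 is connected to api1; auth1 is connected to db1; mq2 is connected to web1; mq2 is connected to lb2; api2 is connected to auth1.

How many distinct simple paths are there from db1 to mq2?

7

db1–api2–api1–auth1–web1–mq2
db1–api2–api1–web1–mq2
db1–api2–auth1–api1–web1–mq2
db1–api2–auth1–web1–mq2
db1–auth1–api1–web1–mq2
db1–auth1–api2–api1–web1–mq2
db1–auth1–web1–mq2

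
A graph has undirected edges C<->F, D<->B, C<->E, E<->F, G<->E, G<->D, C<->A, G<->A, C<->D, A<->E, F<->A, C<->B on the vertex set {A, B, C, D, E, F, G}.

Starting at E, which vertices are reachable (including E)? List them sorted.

A, B, C, D, E, F, G

Start at E.
Its neighbours: A, C, F, G.
Then their neighbours: B, D.
Every vertex is now reached.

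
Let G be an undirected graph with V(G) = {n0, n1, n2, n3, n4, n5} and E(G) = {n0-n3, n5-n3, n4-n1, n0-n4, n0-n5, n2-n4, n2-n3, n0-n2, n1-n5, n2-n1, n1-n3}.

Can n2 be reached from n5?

Yes

Explore from n5.
Distance 1: reach n0, n1, n3.
Distance 2: reach n2, n4.
Found n2.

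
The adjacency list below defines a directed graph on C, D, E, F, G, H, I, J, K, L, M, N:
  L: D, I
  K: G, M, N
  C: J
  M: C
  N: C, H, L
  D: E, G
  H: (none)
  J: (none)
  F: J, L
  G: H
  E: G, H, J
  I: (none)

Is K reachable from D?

Explore from D.
Distance 1: reach E, G.
Distance 2: reach H, J.
The search from D is exhausted; no directed path reaches K.

No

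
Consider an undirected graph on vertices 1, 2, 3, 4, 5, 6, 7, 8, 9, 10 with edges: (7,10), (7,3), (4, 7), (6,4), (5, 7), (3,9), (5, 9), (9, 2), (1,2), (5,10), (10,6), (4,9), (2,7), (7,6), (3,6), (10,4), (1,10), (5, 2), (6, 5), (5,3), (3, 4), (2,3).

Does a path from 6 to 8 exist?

Explore from 6.
Distance 1: reach 3, 4, 5, 7, 10.
Distance 2: reach 1, 2, 9.
The search is exhausted without reaching 8; it lies in a different component.

No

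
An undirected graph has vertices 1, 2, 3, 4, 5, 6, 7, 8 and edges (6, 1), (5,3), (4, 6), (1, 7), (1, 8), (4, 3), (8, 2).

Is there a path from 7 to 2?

Explore from 7.
Distance 1: reach 1.
Distance 2: reach 6, 8.
Distance 3: reach 2, 4.
Found 2.

Yes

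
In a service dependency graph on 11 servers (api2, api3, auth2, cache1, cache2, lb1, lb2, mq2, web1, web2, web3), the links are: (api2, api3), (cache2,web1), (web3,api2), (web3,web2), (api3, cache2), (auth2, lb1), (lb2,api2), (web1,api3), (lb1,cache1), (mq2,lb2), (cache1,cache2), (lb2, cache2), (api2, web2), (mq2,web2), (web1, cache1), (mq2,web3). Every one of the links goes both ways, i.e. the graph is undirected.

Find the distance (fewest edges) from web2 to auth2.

Distance 0: web2.
Distance 1: api2, mq2, web3.
Distance 2: api3, lb2.
Distance 3: cache2, web1.
Distance 4: cache1.
Distance 5: lb1.
Distance 6: auth2 — contains auth2.

6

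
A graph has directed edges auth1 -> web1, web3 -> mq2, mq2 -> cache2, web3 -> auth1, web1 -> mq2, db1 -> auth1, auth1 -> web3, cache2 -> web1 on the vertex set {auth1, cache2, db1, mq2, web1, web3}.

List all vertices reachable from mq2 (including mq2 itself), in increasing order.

cache2, mq2, web1

Start at mq2.
Its neighbours: cache2.
Then their neighbours: web1.
Nothing further is reachable.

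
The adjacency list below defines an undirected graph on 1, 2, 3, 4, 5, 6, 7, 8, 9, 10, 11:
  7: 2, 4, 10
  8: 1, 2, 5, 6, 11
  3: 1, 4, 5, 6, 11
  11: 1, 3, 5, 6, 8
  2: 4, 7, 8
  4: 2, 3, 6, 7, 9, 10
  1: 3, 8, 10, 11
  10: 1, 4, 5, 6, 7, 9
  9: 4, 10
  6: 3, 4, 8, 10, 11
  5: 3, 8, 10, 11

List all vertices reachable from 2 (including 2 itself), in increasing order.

Start at 2.
Its neighbours: 4, 7, 8.
Then their neighbours: 1, 3, 5, 6, 9, 10, 11.
Every vertex is now reached.

1, 2, 3, 4, 5, 6, 7, 8, 9, 10, 11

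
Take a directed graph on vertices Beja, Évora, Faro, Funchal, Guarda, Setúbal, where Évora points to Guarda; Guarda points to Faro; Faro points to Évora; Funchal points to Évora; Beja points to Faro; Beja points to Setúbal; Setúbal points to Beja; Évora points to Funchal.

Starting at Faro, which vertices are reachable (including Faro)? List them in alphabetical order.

Start at Faro.
Its neighbours: Évora.
Then their neighbours: Funchal, Guarda.
Nothing further is reachable.

Évora, Faro, Funchal, Guarda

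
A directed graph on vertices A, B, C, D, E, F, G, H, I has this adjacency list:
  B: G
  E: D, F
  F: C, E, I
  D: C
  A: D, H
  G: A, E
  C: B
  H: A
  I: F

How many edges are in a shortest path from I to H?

6

Distance 0: I.
Distance 1: F.
Distance 2: C, E.
Distance 3: B, D.
Distance 4: G.
Distance 5: A.
Distance 6: H — contains H.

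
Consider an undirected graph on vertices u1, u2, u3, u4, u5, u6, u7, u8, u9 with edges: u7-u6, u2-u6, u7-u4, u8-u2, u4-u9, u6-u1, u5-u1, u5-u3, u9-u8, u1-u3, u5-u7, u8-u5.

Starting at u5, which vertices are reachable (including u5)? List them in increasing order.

Start at u5.
Its neighbours: u1, u3, u7, u8.
Then their neighbours: u2, u4, u6, u9.
Every vertex is now reached.

u1, u2, u3, u4, u5, u6, u7, u8, u9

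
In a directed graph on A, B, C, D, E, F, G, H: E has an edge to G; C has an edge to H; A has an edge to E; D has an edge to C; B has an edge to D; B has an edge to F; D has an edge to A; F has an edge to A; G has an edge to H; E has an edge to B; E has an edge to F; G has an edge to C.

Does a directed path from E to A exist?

Yes

Explore from E.
Distance 1: reach B, F, G.
Distance 2: reach A, C, D, H.
Found A.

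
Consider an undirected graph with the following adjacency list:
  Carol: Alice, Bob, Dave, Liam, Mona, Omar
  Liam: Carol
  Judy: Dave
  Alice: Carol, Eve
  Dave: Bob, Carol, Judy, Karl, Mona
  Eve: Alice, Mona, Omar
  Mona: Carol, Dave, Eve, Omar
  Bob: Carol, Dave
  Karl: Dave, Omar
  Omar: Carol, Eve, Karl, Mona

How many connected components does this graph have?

1

From Alice: component {Alice, Bob, Carol, Dave, Eve, Judy, Karl, Liam, Mona, Omar}.
That's 1 component.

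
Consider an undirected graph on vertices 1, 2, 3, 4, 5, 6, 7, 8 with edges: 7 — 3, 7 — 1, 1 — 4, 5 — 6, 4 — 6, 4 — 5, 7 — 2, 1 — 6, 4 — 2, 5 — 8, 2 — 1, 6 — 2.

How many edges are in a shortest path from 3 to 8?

Distance 0: 3.
Distance 1: 7.
Distance 2: 1, 2.
Distance 3: 4, 6.
Distance 4: 5.
Distance 5: 8 — contains 8.

5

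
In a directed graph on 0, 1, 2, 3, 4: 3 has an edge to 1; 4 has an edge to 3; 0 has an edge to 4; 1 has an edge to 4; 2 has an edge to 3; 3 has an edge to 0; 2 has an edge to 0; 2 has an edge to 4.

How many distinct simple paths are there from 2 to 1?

3

2→0→4→3→1
2→3→1
2→4→3→1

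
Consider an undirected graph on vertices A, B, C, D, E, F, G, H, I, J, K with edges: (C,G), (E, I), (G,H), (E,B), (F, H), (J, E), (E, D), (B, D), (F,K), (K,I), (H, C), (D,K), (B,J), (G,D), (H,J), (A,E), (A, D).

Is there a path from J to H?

Yes

Explore from J.
Distance 1: reach B, E, H.
Found H.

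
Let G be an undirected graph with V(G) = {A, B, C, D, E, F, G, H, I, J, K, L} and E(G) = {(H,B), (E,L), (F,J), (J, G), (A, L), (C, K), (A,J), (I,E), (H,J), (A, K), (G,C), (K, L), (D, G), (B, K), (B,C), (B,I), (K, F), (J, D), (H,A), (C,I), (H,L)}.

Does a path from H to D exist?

Yes

Explore from H.
Distance 1: reach A, B, J, L.
Distance 2: reach C, D, E, F, G, I, K.
Found D.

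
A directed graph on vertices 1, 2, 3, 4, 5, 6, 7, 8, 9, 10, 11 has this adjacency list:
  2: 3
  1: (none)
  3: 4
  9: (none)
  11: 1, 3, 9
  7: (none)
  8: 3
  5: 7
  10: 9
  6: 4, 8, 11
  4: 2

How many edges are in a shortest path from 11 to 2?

Distance 0: 11.
Distance 1: 1, 3, 9.
Distance 2: 4.
Distance 3: 2 — contains 2.

3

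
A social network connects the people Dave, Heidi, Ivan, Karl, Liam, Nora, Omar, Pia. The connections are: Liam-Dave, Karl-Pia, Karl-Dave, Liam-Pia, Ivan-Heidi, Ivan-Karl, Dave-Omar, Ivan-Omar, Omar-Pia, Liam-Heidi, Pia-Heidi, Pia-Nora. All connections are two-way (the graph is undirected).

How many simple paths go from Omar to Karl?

Omar–Dave–Karl
Omar–Dave–Liam–Heidi–Ivan–Karl
Omar–Dave–Liam–Heidi–Pia–Karl
Omar–Dave–Liam–Pia–Heidi–Ivan–Karl
Omar–Dave–Liam–Pia–Karl
Omar–Ivan–Heidi–Liam–Dave–Karl
Omar–Ivan–Heidi–Liam–Pia–Karl
Omar–Ivan–Heidi–Pia–Karl
Omar–Ivan–Heidi–Pia–Liam–Dave–Karl
Omar–Ivan–Karl
Omar–Pia–Heidi–Ivan–Karl
Omar–Pia–Heidi–Liam–Dave–Karl
Omar–Pia–Karl
Omar–Pia–Liam–Dave–Karl
Omar–Pia–Liam–Heidi–Ivan–Karl

15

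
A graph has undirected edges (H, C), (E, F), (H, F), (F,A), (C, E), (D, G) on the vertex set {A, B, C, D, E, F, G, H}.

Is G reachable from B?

B has no edges, so nothing is reachable from it.

No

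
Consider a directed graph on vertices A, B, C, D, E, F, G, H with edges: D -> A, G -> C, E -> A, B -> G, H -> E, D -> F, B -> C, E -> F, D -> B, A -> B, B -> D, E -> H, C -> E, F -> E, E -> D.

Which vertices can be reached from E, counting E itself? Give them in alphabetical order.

A, B, C, D, E, F, G, H

Start at E.
Its neighbours: A, D, F, H.
Then their neighbours: B.
Then next layer: C, G.
Every vertex is now reached.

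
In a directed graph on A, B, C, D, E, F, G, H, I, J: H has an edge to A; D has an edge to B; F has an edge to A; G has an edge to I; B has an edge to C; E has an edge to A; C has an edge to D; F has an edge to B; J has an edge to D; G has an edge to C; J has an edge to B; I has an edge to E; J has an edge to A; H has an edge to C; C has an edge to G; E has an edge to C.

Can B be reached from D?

Yes

Explore from D.
Distance 1: reach B.
Found B.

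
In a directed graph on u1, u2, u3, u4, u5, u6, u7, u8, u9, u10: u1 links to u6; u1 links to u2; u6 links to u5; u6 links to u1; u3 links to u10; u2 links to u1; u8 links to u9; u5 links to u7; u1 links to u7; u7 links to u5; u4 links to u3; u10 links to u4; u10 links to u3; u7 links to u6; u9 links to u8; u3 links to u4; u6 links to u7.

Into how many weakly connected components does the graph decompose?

3

From u1: component {u1, u2, u5, u6, u7}.
From u3: component {u3, u4, u10}.
From u8: component {u8, u9}.
That's 3 components.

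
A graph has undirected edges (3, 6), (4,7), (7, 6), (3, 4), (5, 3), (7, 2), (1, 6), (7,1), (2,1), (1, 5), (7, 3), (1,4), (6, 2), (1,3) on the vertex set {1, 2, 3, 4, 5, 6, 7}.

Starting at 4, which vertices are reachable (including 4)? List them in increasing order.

1, 2, 3, 4, 5, 6, 7

Start at 4.
Its neighbours: 1, 3, 7.
Then their neighbours: 2, 5, 6.
Every vertex is now reached.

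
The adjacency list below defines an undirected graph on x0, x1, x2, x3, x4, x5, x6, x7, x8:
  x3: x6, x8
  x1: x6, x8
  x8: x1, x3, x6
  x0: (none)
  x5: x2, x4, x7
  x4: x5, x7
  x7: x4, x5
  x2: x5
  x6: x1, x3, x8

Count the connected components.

3

From x0: component {x0}.
From x1: component {x1, x3, x6, x8}.
From x2: component {x2, x4, x5, x7}.
That's 3 components.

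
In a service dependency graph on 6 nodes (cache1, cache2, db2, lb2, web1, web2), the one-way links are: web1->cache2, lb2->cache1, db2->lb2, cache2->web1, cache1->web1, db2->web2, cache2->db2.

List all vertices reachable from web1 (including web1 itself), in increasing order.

cache1, cache2, db2, lb2, web1, web2

Start at web1.
Its neighbours: cache2.
Then their neighbours: db2.
Then next layer: lb2, web2.
Then next layer: cache1.
Every vertex is now reached.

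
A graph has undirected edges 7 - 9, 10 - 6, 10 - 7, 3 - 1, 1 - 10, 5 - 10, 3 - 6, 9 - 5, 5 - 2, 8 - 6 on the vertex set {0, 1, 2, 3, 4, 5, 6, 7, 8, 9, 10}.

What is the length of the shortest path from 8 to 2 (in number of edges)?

Distance 0: 8.
Distance 1: 6.
Distance 2: 3, 10.
Distance 3: 1, 5, 7.
Distance 4: 2, 9 — contains 2.

4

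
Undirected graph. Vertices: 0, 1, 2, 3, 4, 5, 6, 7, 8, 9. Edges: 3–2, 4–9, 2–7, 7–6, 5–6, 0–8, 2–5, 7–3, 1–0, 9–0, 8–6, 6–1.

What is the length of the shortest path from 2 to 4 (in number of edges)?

6

Distance 0: 2.
Distance 1: 3, 5, 7.
Distance 2: 6.
Distance 3: 1, 8.
Distance 4: 0.
Distance 5: 9.
Distance 6: 4 — contains 4.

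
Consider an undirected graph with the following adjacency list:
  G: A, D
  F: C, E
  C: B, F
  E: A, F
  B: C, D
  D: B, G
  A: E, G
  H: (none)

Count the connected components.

2

From A: component {A, B, C, D, E, F, G}.
From H: component {H}.
That's 2 components.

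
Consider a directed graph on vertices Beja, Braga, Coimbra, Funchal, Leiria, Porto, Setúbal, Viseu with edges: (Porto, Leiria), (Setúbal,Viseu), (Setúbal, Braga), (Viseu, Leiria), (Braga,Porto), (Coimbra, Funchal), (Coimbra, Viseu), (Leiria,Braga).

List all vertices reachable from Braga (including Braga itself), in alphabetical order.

Start at Braga.
Its neighbours: Porto.
Then their neighbours: Leiria.
Nothing further is reachable.

Braga, Leiria, Porto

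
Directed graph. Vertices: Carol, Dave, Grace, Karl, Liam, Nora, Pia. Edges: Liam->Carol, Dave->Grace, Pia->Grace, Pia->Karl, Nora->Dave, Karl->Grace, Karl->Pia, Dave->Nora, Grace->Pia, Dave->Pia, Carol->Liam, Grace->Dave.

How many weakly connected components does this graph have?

2

From Carol: component {Carol, Liam}.
From Dave: component {Dave, Grace, Karl, Nora, Pia}.
That's 2 components.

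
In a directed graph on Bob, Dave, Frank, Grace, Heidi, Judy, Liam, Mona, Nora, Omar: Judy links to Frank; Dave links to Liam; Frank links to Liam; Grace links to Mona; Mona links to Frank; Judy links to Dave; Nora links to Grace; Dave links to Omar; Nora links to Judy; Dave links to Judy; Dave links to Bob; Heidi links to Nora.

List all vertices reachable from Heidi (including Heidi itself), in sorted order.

Bob, Dave, Frank, Grace, Heidi, Judy, Liam, Mona, Nora, Omar

Start at Heidi.
Its neighbours: Nora.
Then their neighbours: Grace, Judy.
Then next layer: Dave, Frank, Mona.
Then next layer: Bob, Liam, Omar.
Every vertex is now reached.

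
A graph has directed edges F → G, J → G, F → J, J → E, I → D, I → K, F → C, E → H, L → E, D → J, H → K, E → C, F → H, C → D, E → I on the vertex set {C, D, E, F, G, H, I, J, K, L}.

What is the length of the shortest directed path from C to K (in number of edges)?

Distance 0: C.
Distance 1: D.
Distance 2: J.
Distance 3: E, G.
Distance 4: H, I.
Distance 5: K — contains K.

5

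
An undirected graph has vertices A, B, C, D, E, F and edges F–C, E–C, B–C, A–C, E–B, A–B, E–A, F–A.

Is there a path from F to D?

Explore from F.
Distance 1: reach A, C.
Distance 2: reach B, E.
The search is exhausted without reaching D; it lies in a different component.

No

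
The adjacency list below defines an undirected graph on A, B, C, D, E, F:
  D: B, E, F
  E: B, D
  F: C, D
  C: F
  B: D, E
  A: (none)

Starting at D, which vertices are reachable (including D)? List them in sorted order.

B, C, D, E, F

Start at D.
Its neighbours: B, E, F.
Then their neighbours: C.
Nothing further is reachable.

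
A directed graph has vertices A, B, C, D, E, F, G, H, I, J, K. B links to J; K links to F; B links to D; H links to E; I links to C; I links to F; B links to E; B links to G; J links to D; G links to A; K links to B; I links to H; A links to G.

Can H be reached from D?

No

D has no outgoing edges, so nothing is reachable from it.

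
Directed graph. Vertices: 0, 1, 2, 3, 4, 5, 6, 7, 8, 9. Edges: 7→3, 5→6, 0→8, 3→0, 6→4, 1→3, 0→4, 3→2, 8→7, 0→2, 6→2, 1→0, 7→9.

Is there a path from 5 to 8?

No

Explore from 5.
Distance 1: reach 6.
Distance 2: reach 2, 4.
The search from 5 is exhausted; no directed path reaches 8.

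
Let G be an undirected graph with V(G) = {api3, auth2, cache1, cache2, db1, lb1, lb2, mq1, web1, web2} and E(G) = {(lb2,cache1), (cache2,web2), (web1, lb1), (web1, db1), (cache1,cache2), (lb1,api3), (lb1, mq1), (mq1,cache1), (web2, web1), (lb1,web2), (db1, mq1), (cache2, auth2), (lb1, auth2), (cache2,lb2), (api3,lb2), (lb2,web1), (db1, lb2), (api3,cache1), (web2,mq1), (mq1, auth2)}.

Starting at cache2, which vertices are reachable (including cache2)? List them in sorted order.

Start at cache2.
Its neighbours: auth2, cache1, lb2, web2.
Then their neighbours: api3, db1, lb1, mq1, web1.
Every vertex is now reached.

api3, auth2, cache1, cache2, db1, lb1, lb2, mq1, web1, web2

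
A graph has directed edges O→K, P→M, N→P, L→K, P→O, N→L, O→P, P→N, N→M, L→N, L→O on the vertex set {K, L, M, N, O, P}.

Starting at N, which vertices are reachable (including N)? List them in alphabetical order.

Start at N.
Its neighbours: L, M, P.
Then their neighbours: K, O.
Every vertex is now reached.

K, L, M, N, O, P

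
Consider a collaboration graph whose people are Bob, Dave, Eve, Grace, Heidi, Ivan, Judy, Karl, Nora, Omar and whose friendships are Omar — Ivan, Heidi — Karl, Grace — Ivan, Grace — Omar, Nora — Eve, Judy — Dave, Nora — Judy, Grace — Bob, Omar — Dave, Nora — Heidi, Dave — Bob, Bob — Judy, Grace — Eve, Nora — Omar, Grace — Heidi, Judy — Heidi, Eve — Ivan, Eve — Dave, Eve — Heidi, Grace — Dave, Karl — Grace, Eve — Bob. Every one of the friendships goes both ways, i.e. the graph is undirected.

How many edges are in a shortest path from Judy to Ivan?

Distance 0: Judy.
Distance 1: Bob, Dave, Heidi, Nora.
Distance 2: Eve, Grace, Karl, Omar.
Distance 3: Ivan — contains Ivan.

3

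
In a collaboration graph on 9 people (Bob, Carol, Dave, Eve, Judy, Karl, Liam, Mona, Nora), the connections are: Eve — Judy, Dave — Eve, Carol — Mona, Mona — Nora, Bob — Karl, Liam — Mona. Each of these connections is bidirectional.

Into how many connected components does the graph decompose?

3

From Bob: component {Bob, Karl}.
From Carol: component {Carol, Liam, Mona, Nora}.
From Dave: component {Dave, Eve, Judy}.
That's 3 components.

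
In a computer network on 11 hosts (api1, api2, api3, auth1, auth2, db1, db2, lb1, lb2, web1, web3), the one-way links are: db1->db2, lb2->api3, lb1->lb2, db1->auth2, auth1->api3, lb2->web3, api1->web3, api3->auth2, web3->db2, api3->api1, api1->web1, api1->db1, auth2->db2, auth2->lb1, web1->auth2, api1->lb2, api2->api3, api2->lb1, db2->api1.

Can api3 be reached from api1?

Explore from api1.
Distance 1: reach db1, lb2, web1, web3.
Distance 2: reach api3, auth2, db2.
Found api3.

Yes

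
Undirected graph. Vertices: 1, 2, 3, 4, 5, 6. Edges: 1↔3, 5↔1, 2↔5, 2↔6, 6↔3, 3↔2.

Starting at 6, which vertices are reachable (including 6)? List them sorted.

1, 2, 3, 5, 6

Start at 6.
Its neighbours: 2, 3.
Then their neighbours: 1, 5.
Nothing further is reachable.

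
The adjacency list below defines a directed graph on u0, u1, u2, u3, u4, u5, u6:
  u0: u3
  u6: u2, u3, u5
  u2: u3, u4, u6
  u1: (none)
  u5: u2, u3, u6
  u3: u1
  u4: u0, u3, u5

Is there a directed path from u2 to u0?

Explore from u2.
Distance 1: reach u3, u4, u6.
Distance 2: reach u0, u1, u5.
Found u0.

Yes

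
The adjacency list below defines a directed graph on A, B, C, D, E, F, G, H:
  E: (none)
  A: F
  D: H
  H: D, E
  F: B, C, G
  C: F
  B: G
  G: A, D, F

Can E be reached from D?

Explore from D.
Distance 1: reach H.
Distance 2: reach E.
Found E.

Yes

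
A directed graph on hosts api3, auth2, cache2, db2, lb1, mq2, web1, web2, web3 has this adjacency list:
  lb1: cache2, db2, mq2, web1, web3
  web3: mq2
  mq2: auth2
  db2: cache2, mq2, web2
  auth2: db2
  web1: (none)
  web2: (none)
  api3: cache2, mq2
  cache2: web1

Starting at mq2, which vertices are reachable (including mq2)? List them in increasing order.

auth2, cache2, db2, mq2, web1, web2

Start at mq2.
Its neighbours: auth2.
Then their neighbours: db2.
Then next layer: cache2, web2.
Then next layer: web1.
Nothing further is reachable.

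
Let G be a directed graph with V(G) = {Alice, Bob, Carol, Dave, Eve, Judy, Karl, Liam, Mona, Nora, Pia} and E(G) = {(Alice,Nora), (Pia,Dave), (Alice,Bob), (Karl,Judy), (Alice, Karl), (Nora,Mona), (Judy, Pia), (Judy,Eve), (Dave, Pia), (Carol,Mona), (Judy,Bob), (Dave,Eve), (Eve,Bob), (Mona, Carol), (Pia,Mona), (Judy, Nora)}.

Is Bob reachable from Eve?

Explore from Eve.
Distance 1: reach Bob.
Found Bob.

Yes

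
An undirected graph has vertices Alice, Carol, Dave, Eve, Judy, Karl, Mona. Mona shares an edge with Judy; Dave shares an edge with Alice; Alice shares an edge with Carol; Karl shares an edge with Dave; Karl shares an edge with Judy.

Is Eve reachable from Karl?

No

Explore from Karl.
Distance 1: reach Dave, Judy.
Distance 2: reach Alice, Mona.
Distance 3: reach Carol.
The search is exhausted without reaching Eve; it lies in a different component.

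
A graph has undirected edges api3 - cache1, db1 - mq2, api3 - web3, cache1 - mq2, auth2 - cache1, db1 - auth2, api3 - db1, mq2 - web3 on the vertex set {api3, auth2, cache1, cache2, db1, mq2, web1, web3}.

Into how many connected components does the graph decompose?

From api3: component {api3, auth2, cache1, db1, mq2, web3}.
From cache2: component {cache2}.
From web1: component {web1}.
That's 3 components.

3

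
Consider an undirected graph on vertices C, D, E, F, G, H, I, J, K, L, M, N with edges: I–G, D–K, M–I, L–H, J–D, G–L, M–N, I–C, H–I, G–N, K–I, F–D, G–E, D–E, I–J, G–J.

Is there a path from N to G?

Yes

Explore from N.
Distance 1: reach G, M.
Found G.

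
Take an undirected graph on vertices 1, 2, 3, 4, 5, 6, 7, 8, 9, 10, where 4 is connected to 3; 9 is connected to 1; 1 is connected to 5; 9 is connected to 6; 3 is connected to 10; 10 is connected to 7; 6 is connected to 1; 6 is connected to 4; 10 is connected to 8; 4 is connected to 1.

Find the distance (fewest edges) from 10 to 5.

4

Distance 0: 10.
Distance 1: 3, 7, 8.
Distance 2: 4.
Distance 3: 1, 6.
Distance 4: 5, 9 — contains 5.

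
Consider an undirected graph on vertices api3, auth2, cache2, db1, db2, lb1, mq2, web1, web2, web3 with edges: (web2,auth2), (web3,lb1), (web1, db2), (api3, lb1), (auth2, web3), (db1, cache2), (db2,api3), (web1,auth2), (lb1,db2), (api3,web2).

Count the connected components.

3

From api3: component {api3, auth2, db2, lb1, web1, web2, web3}.
From cache2: component {cache2, db1}.
From mq2: component {mq2}.
That's 3 components.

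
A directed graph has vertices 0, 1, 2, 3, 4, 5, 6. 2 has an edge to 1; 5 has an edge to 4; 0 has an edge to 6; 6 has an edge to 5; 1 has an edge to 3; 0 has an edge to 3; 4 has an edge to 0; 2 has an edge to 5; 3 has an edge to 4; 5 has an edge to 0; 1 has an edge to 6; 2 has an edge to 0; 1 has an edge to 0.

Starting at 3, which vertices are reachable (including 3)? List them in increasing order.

Start at 3.
Its neighbours: 4.
Then their neighbours: 0.
Then next layer: 6.
Then next layer: 5.
Nothing further is reachable.

0, 3, 4, 5, 6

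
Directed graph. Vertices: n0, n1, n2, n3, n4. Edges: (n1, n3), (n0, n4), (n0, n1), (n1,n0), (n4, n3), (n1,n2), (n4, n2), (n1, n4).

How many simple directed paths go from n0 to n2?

n0→n1→n2
n0→n1→n4→n2
n0→n4→n2

3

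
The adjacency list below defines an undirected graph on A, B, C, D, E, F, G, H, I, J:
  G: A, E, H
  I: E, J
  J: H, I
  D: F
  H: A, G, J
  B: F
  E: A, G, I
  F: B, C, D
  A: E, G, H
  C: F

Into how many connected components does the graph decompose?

2

From A: component {A, E, G, H, I, J}.
From B: component {B, C, D, F}.
That's 2 components.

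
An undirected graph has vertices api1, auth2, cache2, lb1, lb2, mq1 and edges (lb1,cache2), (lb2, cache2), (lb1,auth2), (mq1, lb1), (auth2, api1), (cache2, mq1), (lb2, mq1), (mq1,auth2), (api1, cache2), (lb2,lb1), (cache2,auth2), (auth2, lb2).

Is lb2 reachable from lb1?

Yes

Explore from lb1.
Distance 1: reach auth2, cache2, lb2, mq1.
Found lb2.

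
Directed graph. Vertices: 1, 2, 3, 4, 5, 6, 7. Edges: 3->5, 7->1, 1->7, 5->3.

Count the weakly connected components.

From 1: component {1, 7}.
From 2: component {2}.
From 3: component {3, 5}.
From 4: component {4}.
From 6: component {6}.
That's 5 components.

5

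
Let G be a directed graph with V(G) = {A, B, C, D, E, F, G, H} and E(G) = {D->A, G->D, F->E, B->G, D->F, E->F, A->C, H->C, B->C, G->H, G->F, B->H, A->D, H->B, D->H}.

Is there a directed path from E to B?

No

Explore from E.
Distance 1: reach F.
The search from E is exhausted; no directed path reaches B.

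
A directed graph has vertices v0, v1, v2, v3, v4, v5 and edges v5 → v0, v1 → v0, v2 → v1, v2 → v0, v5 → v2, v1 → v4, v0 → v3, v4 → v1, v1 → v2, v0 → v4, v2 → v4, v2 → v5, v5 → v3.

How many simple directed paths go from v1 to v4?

5

v1→v0→v4
v1→v2→v0→v4
v1→v2→v4
v1→v2→v5→v0→v4
v1→v4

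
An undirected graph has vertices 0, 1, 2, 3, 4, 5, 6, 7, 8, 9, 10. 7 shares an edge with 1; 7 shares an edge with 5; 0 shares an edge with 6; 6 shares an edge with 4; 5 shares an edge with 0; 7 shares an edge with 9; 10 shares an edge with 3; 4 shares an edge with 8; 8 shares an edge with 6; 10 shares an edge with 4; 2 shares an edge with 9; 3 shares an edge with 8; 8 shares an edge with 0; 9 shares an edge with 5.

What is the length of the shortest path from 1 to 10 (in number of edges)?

6

Distance 0: 1.
Distance 1: 7.
Distance 2: 5, 9.
Distance 3: 0, 2.
Distance 4: 6, 8.
Distance 5: 3, 4.
Distance 6: 10 — contains 10.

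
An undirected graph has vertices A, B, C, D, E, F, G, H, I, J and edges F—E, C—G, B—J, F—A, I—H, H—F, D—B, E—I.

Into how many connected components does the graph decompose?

3

From A: component {A, E, F, H, I}.
From B: component {B, D, J}.
From C: component {C, G}.
That's 3 components.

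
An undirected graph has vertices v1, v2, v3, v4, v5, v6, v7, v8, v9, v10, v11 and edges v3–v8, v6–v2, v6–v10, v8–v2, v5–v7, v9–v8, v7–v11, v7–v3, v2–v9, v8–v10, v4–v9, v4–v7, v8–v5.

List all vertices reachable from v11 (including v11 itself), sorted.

Start at v11.
Its neighbours: v7.
Then their neighbours: v3, v4, v5.
Then next layer: v8, v9.
Then next layer: v2, v10.
Then next layer: v6.
Nothing further is reachable.

v2, v3, v4, v5, v6, v7, v8, v9, v10, v11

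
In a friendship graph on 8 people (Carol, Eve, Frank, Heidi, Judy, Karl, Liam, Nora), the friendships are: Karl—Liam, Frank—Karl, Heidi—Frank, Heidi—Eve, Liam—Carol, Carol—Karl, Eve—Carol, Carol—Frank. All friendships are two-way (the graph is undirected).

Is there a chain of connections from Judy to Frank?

No

Judy has no edges, so nothing is reachable from it.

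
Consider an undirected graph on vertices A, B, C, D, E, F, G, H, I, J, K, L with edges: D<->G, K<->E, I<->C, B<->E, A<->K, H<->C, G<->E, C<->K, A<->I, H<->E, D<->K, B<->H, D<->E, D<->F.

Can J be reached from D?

Explore from D.
Distance 1: reach E, F, G, K.
Distance 2: reach A, B, C, H.
Distance 3: reach I.
The search is exhausted without reaching J; it lies in a different component.

No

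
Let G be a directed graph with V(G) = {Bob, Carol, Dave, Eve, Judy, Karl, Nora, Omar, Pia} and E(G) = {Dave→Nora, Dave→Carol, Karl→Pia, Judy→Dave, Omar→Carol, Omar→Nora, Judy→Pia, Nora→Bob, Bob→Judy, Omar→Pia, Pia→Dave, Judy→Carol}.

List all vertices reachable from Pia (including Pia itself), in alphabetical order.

Bob, Carol, Dave, Judy, Nora, Pia

Start at Pia.
Its neighbours: Dave.
Then their neighbours: Carol, Nora.
Then next layer: Bob.
Then next layer: Judy.
Nothing further is reachable.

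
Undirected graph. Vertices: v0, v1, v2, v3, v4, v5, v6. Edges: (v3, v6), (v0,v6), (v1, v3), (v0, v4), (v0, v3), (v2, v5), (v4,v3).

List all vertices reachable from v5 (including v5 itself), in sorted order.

v2, v5

Start at v5.
Its neighbours: v2.
Nothing further is reachable.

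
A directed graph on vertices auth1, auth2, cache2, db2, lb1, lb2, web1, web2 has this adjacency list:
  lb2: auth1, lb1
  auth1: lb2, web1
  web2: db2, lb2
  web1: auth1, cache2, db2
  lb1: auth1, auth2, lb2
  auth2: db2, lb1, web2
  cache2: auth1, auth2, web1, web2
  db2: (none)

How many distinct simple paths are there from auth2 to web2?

3

auth2→lb1→auth1→web1→cache2→web2
auth2→lb1→lb2→auth1→web1→cache2→web2
auth2→web2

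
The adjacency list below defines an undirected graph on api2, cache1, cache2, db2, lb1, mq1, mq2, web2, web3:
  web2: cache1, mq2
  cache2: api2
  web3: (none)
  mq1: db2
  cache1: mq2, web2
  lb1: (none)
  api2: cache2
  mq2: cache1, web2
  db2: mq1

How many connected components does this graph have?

5

From api2: component {api2, cache2}.
From cache1: component {cache1, mq2, web2}.
From db2: component {db2, mq1}.
From lb1: component {lb1}.
From web3: component {web3}.
That's 5 components.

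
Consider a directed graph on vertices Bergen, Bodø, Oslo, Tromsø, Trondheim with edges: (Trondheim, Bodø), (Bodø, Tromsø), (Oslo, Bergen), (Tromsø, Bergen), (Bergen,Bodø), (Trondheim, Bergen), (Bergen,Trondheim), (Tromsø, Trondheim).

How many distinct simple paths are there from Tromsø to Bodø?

Tromsø→Bergen→Bodø
Tromsø→Bergen→Trondheim→Bodø
Tromsø→Trondheim→Bergen→Bodø
Tromsø→Trondheim→Bodø

4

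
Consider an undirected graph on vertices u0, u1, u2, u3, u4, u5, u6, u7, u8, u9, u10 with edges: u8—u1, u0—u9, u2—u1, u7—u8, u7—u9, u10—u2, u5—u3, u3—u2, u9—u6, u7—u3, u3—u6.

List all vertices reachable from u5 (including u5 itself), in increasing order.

Start at u5.
Its neighbours: u3.
Then their neighbours: u2, u6, u7.
Then next layer: u1, u8, u9, u10.
Then next layer: u0.
Nothing further is reachable.

u0, u1, u2, u3, u5, u6, u7, u8, u9, u10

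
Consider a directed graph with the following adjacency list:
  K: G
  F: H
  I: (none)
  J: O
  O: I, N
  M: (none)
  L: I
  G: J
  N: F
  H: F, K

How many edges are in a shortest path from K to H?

6

Distance 0: K.
Distance 1: G.
Distance 2: J.
Distance 3: O.
Distance 4: I, N.
Distance 5: F.
Distance 6: H — contains H.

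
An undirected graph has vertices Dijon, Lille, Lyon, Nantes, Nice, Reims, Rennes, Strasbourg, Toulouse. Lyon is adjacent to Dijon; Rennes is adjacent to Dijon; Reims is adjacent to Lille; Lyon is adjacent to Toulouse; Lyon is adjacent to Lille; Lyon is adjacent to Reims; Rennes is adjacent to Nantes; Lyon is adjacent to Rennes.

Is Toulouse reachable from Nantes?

Yes

Explore from Nantes.
Distance 1: reach Rennes.
Distance 2: reach Dijon, Lyon.
Distance 3: reach Lille, Reims, Toulouse.
Found Toulouse.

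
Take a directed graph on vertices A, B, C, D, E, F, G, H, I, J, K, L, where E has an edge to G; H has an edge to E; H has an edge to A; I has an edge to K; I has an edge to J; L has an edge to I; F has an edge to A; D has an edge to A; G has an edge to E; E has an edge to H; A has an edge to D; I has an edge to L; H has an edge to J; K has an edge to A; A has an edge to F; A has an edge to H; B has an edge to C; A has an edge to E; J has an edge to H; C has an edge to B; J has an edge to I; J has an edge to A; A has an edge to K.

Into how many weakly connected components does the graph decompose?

2

From A: component {A, D, E, F, G, H, I, J, K, L}.
From B: component {B, C}.
That's 2 components.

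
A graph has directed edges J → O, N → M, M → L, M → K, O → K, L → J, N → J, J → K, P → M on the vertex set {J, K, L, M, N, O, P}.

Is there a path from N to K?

Explore from N.
Distance 1: reach J, M.
Distance 2: reach K, L, O.
Found K.

Yes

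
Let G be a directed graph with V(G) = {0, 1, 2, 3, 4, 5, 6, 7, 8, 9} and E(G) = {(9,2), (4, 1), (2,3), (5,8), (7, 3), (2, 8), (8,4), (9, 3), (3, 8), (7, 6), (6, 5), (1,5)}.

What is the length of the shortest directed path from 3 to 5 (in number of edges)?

Distance 0: 3.
Distance 1: 8.
Distance 2: 4.
Distance 3: 1.
Distance 4: 5 — contains 5.

4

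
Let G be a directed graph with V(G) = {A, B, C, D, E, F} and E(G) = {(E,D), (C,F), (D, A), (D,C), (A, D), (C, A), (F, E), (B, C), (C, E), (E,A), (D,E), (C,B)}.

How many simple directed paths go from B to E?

B→C→A→D→E
B→C→E
B→C→F→E

3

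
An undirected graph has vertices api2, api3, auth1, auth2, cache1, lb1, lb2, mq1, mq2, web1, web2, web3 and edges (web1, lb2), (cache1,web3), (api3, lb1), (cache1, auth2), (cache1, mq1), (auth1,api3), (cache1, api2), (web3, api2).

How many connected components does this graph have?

5

From api2: component {api2, auth2, cache1, mq1, web3}.
From api3: component {api3, auth1, lb1}.
From lb2: component {lb2, web1}.
From mq2: component {mq2}.
From web2: component {web2}.
That's 5 components.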